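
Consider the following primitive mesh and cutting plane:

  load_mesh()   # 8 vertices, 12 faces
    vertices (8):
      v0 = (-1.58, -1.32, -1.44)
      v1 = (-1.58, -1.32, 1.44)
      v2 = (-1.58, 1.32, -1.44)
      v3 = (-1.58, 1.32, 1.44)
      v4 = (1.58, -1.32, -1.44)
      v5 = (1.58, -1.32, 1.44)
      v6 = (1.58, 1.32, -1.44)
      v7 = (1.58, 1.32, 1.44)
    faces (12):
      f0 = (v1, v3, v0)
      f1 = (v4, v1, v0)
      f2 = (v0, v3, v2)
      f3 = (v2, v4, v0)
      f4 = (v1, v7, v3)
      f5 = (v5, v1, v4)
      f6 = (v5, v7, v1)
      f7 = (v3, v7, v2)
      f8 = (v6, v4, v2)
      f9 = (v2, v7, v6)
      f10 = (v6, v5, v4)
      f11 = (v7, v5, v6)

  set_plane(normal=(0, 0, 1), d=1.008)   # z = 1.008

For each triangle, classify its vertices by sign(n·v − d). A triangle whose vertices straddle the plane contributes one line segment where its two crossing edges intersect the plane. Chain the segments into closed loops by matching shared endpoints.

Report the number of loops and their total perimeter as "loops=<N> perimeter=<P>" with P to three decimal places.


loops=1 perimeter=11.600

Straddling triangles (8 of 12):
  (v1,v3,v0) [++-] → (-1.58, 0.924, 1.008)–(-1.58, -1.32, 1.008)  len=2.2440
  (v4,v1,v0) [-+-] → (-1.106, -1.32, 1.008)–(-1.58, -1.32, 1.008)  len=0.4740
  (v0,v3,v2) [-+-] → (-1.58, 0.924, 1.008)–(-1.58, 1.32, 1.008)  len=0.3960
  (v5,v1,v4) [++-] → (-1.106, -1.32, 1.008)–(1.58, -1.32, 1.008)  len=2.6860
  (v3,v7,v2) [++-] → (1.106, 1.32, 1.008)–(-1.58, 1.32, 1.008)  len=2.6860
  (v2,v7,v6) [-+-] → (1.106, 1.32, 1.008)–(1.58, 1.32, 1.008)  len=0.4740
  (v6,v5,v4) [-+-] → (1.58, -0.924, 1.008)–(1.58, -1.32, 1.008)  len=0.3960
  (v7,v5,v6) [++-] → (1.58, -0.924, 1.008)–(1.58, 1.32, 1.008)  len=2.2440

Chained into 1 loop(s):
  loop 1: 8 segments, perimeter = 11.6000
Total perimeter = 11.600


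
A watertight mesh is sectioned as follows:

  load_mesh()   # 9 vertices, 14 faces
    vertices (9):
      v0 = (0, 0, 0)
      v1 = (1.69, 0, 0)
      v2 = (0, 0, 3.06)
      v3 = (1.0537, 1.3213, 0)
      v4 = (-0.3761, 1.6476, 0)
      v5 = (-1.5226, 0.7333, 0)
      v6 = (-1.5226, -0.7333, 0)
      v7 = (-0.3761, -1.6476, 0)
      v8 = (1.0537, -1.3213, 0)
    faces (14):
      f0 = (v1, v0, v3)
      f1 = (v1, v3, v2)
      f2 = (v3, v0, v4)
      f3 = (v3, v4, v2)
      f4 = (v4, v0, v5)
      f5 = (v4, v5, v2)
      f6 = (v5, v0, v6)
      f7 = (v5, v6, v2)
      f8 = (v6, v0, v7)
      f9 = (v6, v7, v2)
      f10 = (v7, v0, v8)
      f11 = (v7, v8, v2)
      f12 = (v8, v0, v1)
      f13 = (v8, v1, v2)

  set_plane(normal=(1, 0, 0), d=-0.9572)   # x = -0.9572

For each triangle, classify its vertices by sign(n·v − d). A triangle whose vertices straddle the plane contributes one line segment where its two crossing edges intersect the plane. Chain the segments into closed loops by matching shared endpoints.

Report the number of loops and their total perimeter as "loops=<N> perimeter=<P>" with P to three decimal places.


loops=1 perimeter=5.984

Straddling triangles (6 of 14):
  (v4,v0,v5) [++-] → (-0.9572, 0.460997, 0)–(-0.9572, 1.18419, 0)  len=0.7232
  (v4,v5,v2) [+-+] → (-0.9572, 1.18419, 0)–(-0.9572, 0.460997, 1.1363)  len=1.3469
  (v5,v0,v6) [-+-] → (-0.9572, 0.460997, 0)–(-0.9572, -0.460997, 0)  len=0.9220
  (v5,v6,v2) [--+] → (-0.9572, -0.460997, 1.1363)–(-0.9572, 0.460997, 1.1363)  len=0.9220
  (v6,v0,v7) [-++] → (-0.9572, -0.460997, 0)–(-0.9572, -1.18419, 0)  len=0.7232
  (v6,v7,v2) [-++] → (-0.9572, -1.18419, 0)–(-0.9572, -0.460997, 1.1363)  len=1.3469

Chained into 1 loop(s):
  loop 1: 6 segments, perimeter = 5.9842
Total perimeter = 5.984


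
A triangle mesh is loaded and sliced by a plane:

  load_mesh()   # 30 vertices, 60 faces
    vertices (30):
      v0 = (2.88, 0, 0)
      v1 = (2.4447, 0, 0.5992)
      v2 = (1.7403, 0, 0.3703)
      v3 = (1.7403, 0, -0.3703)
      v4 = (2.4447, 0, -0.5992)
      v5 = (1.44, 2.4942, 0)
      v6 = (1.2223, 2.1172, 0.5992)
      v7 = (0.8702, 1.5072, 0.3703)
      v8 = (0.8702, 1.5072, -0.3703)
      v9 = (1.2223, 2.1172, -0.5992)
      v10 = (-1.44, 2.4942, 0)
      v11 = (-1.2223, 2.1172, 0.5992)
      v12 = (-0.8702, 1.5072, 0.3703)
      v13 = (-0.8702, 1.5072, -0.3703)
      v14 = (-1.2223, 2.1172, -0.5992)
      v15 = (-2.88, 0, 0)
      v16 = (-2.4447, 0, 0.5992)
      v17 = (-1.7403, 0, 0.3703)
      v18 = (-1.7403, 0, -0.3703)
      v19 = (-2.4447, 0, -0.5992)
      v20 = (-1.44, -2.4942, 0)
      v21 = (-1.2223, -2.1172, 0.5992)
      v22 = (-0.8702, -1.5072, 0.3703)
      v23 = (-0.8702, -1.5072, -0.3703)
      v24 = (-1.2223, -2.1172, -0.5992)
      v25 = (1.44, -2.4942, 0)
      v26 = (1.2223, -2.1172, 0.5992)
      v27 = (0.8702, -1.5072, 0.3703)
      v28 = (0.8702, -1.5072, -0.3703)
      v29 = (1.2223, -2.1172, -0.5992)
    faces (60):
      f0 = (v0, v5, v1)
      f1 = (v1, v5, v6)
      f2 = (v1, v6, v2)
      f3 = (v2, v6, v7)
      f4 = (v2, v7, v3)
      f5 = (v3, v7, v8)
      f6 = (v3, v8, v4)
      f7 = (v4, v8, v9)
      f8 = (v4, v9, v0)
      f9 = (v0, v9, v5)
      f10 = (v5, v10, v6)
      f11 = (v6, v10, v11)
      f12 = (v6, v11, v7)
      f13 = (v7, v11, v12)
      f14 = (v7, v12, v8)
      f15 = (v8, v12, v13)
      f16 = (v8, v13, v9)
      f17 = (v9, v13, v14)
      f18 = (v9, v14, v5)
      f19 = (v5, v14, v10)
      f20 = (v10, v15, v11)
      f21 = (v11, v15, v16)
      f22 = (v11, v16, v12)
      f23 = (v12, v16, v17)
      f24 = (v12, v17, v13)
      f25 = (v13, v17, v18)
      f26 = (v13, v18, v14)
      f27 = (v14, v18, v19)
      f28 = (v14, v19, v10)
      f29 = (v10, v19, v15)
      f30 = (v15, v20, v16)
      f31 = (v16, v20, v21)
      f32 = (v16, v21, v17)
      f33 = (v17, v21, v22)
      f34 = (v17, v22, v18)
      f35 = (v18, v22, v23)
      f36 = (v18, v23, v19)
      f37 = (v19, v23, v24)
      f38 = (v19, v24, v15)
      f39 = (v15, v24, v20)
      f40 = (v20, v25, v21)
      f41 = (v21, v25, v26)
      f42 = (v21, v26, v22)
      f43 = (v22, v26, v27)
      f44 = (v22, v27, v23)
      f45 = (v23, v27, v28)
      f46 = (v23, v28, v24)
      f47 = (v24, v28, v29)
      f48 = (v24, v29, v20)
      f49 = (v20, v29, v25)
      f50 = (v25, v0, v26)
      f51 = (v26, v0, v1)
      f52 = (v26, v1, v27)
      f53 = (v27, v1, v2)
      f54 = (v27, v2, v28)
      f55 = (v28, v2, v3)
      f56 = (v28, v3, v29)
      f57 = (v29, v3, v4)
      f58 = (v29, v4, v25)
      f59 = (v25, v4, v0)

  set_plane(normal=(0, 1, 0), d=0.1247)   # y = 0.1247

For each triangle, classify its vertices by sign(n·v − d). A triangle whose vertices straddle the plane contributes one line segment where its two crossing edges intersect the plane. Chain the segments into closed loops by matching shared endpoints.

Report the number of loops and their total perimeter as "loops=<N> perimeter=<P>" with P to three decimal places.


Straddling triangles (20 of 60):
  (v0,v5,v1) [-+-] → (2.80801, 0.1247, 0)–(2.39447, 0.1247, 0.569242)  len=0.7036
  (v1,v5,v6) [-++] → (2.39447, 0.1247, 0.569242)–(2.3727, 0.1247, 0.5992)  len=0.0370
  (v1,v6,v2) [-+-] → (2.3727, 0.1247, 0.5992)–(1.70979, 0.1247, 0.383782)  len=0.6970
  (v2,v6,v7) [-++] → (1.70979, 0.1247, 0.383782)–(1.66831, 0.1247, 0.3703)  len=0.0436
  (v2,v7,v3) [-+-] → (1.66831, 0.1247, 0.3703)–(1.66831, 0.1247, -0.309026)  len=0.6793
  (v3,v7,v8) [-++] → (1.66831, 0.1247, -0.309026)–(1.66831, 0.1247, -0.3703)  len=0.0613
  (v3,v8,v4) [-+-] → (1.66831, 0.1247, -0.3703)–(2.31443, 0.1247, -0.580262)  len=0.6794
  (v4,v8,v9) [-++] → (2.31443, 0.1247, -0.580262)–(2.3727, 0.1247, -0.5992)  len=0.0613
  (v4,v9,v0) [-+-] → (2.3727, 0.1247, -0.5992)–(2.78236, 0.1247, -0.035292)  len=0.6970
  (v0,v9,v5) [-++] → (2.78236, 0.1247, -0.035292)–(2.80801, 0.1247, 0)  len=0.0436
  (v10,v15,v11) [+-+] → (-2.80801, 0.1247, 0)–(-2.78236, 0.1247, 0.035292)  len=0.0436
  (v11,v15,v16) [+--] → (-2.78236, 0.1247, 0.035292)–(-2.3727, 0.1247, 0.5992)  len=0.6970
  (v11,v16,v12) [+-+] → (-2.3727, 0.1247, 0.5992)–(-2.31443, 0.1247, 0.580262)  len=0.0613
  (v12,v16,v17) [+--] → (-2.31443, 0.1247, 0.580262)–(-1.66831, 0.1247, 0.3703)  len=0.6794
  (v12,v17,v13) [+-+] → (-1.66831, 0.1247, 0.3703)–(-1.66831, 0.1247, 0.309026)  len=0.0613
  (v13,v17,v18) [+--] → (-1.66831, 0.1247, 0.309026)–(-1.66831, 0.1247, -0.3703)  len=0.6793
  (v13,v18,v14) [+-+] → (-1.66831, 0.1247, -0.3703)–(-1.70979, 0.1247, -0.383782)  len=0.0436
  (v14,v18,v19) [+--] → (-1.70979, 0.1247, -0.383782)–(-2.3727, 0.1247, -0.5992)  len=0.6970
  (v14,v19,v10) [+-+] → (-2.3727, 0.1247, -0.5992)–(-2.39447, 0.1247, -0.569242)  len=0.0370
  (v10,v19,v15) [+--] → (-2.39447, 0.1247, -0.569242)–(-2.80801, 0.1247, 0)  len=0.7036

Chained into 2 loop(s):
  loop 1: 10 segments, perimeter = 3.7032
  loop 2: 10 segments, perimeter = 3.7032
Total perimeter = 7.406

loops=2 perimeter=7.406


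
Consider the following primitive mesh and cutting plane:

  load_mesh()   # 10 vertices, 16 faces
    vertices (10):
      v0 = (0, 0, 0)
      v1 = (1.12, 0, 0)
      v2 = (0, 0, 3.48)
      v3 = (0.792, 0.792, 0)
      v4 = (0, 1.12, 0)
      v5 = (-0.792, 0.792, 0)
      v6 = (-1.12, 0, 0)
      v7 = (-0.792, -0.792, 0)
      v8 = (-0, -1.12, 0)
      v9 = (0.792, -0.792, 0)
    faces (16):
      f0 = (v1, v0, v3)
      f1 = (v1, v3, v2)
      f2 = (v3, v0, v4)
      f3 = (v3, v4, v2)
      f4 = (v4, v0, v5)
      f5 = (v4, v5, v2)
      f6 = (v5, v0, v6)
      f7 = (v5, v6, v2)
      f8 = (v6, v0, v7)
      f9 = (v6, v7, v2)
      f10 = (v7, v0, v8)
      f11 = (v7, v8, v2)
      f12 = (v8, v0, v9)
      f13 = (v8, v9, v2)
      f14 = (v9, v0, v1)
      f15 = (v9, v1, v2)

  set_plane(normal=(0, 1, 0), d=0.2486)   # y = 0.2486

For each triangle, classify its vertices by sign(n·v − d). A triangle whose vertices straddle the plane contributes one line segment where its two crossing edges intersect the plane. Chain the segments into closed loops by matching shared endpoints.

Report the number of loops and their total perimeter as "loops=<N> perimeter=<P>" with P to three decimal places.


Straddling triangles (8 of 16):
  (v1,v0,v3) [--+] → (0.2486, 0.2486, 0)–(1.01704, 0.2486, 0)  len=0.7684
  (v1,v3,v2) [-+-] → (1.01704, 0.2486, 0)–(0.2486, 0.2486, 2.38767)  len=2.5083
  (v3,v0,v4) [+-+] → (0.2486, 0.2486, 0)–(0, 0.2486, 0)  len=0.2486
  (v3,v4,v2) [++-] → (0, 0.2486, 2.70756)–(0.2486, 0.2486, 2.38767)  len=0.4051
  (v4,v0,v5) [+-+] → (0, 0.2486, 0)–(-0.2486, 0.2486, 0)  len=0.2486
  (v4,v5,v2) [++-] → (-0.2486, 0.2486, 2.38767)–(0, 0.2486, 2.70756)  len=0.4051
  (v5,v0,v6) [+--] → (-0.2486, 0.2486, 0)–(-1.01704, 0.2486, 0)  len=0.7684
  (v5,v6,v2) [+--] → (-1.01704, 0.2486, 0)–(-0.2486, 0.2486, 2.38767)  len=2.5083

Chained into 1 loop(s):
  loop 1: 8 segments, perimeter = 7.8609
Total perimeter = 7.861

loops=1 perimeter=7.861


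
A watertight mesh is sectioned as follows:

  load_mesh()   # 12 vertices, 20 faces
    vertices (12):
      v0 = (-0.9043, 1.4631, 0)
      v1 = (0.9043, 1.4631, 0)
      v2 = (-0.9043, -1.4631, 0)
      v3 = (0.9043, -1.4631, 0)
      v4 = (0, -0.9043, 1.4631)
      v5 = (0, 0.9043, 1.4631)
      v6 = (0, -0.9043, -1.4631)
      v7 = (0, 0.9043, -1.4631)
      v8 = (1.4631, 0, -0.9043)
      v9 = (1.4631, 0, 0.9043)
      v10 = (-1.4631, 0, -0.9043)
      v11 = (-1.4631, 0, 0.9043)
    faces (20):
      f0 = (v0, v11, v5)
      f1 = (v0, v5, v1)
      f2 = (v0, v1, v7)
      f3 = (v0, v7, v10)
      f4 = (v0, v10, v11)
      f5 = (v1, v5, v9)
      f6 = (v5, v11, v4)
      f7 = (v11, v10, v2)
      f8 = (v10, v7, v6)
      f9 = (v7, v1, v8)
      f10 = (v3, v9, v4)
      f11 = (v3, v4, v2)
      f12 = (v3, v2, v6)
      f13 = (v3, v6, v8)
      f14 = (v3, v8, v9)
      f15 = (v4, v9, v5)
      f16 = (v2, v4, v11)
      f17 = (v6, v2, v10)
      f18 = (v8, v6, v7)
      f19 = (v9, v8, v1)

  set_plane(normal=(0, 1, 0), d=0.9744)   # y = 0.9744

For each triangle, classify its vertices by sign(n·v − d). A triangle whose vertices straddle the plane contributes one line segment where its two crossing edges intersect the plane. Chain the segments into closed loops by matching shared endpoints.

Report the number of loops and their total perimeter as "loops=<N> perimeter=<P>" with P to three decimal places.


loops=1 perimeter=7.192

Straddling triangles (8 of 20):
  (v0,v11,v5) [+--] → (-1.09095, 0.9744, 0.302051)–(-0.113442, 0.9744, 1.27956)  len=1.3824
  (v0,v5,v1) [+-+] → (-0.113442, 0.9744, 1.27956)–(0.113442, 0.9744, 1.27956)  len=0.2269
  (v0,v1,v7) [++-] → (0.113442, 0.9744, -1.27956)–(-0.113442, 0.9744, -1.27956)  len=0.2269
  (v0,v7,v10) [+--] → (-0.113442, 0.9744, -1.27956)–(-1.09095, 0.9744, -0.302051)  len=1.3824
  (v0,v10,v11) [+--] → (-1.09095, 0.9744, -0.302051)–(-1.09095, 0.9744, 0.302051)  len=0.6041
  (v1,v5,v9) [+--] → (0.113442, 0.9744, 1.27956)–(1.09095, 0.9744, 0.302051)  len=1.3824
  (v7,v1,v8) [-+-] → (0.113442, 0.9744, -1.27956)–(1.09095, 0.9744, -0.302051)  len=1.3824
  (v9,v8,v1) [--+] → (1.09095, 0.9744, -0.302051)–(1.09095, 0.9744, 0.302051)  len=0.6041

Chained into 1 loop(s):
  loop 1: 8 segments, perimeter = 7.1916
Total perimeter = 7.192


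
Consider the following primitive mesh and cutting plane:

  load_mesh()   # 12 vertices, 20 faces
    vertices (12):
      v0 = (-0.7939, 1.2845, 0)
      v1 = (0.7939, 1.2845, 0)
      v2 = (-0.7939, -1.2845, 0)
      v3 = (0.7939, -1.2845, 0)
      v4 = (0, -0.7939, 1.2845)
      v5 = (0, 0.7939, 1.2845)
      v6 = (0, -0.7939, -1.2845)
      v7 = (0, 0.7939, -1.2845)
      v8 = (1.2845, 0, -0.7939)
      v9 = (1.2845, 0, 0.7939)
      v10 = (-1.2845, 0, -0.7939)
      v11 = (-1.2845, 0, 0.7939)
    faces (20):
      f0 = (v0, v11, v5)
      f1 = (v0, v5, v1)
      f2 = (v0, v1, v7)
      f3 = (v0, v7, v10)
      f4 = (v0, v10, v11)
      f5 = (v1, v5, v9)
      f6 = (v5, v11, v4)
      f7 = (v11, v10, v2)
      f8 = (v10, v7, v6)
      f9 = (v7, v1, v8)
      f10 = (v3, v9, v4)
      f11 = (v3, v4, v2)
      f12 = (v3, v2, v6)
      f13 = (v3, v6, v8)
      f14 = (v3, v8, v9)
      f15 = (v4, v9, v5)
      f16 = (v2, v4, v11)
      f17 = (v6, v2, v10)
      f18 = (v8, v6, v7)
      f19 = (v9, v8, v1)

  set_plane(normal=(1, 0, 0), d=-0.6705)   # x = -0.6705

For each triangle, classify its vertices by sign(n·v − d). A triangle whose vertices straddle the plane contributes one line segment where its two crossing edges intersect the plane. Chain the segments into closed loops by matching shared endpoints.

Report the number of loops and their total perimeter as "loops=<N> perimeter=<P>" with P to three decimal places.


loops=1 perimeter=7.061

Straddling triangles (10 of 20):
  (v0,v11,v5) [--+] → (-0.6705, 0.37949, 1.02841)–(-0.6705, 1.20824, 0.199657)  len=1.1720
  (v0,v5,v1) [-++] → (-0.6705, 1.20824, 0.199657)–(-0.6705, 1.2845, 0)  len=0.2137
  (v0,v1,v7) [-++] → (-0.6705, 1.2845, 0)–(-0.6705, 1.20824, -0.199657)  len=0.2137
  (v0,v7,v10) [-+-] → (-0.6705, 1.20824, -0.199657)–(-0.6705, 0.37949, -1.02841)  len=1.1720
  (v5,v11,v4) [+-+] → (-0.6705, 0.37949, 1.02841)–(-0.6705, -0.37949, 1.02841)  len=0.7590
  (v10,v7,v6) [-++] → (-0.6705, 0.37949, -1.02841)–(-0.6705, -0.37949, -1.02841)  len=0.7590
  (v3,v4,v2) [++-] → (-0.6705, -1.20824, 0.199657)–(-0.6705, -1.2845, 0)  len=0.2137
  (v3,v2,v6) [+-+] → (-0.6705, -1.2845, 0)–(-0.6705, -1.20824, -0.199657)  len=0.2137
  (v2,v4,v11) [-+-] → (-0.6705, -1.20824, 0.199657)–(-0.6705, -0.37949, 1.02841)  len=1.1720
  (v6,v2,v10) [+--] → (-0.6705, -1.20824, -0.199657)–(-0.6705, -0.37949, -1.02841)  len=1.1720

Chained into 1 loop(s):
  loop 1: 10 segments, perimeter = 7.0610
Total perimeter = 7.061


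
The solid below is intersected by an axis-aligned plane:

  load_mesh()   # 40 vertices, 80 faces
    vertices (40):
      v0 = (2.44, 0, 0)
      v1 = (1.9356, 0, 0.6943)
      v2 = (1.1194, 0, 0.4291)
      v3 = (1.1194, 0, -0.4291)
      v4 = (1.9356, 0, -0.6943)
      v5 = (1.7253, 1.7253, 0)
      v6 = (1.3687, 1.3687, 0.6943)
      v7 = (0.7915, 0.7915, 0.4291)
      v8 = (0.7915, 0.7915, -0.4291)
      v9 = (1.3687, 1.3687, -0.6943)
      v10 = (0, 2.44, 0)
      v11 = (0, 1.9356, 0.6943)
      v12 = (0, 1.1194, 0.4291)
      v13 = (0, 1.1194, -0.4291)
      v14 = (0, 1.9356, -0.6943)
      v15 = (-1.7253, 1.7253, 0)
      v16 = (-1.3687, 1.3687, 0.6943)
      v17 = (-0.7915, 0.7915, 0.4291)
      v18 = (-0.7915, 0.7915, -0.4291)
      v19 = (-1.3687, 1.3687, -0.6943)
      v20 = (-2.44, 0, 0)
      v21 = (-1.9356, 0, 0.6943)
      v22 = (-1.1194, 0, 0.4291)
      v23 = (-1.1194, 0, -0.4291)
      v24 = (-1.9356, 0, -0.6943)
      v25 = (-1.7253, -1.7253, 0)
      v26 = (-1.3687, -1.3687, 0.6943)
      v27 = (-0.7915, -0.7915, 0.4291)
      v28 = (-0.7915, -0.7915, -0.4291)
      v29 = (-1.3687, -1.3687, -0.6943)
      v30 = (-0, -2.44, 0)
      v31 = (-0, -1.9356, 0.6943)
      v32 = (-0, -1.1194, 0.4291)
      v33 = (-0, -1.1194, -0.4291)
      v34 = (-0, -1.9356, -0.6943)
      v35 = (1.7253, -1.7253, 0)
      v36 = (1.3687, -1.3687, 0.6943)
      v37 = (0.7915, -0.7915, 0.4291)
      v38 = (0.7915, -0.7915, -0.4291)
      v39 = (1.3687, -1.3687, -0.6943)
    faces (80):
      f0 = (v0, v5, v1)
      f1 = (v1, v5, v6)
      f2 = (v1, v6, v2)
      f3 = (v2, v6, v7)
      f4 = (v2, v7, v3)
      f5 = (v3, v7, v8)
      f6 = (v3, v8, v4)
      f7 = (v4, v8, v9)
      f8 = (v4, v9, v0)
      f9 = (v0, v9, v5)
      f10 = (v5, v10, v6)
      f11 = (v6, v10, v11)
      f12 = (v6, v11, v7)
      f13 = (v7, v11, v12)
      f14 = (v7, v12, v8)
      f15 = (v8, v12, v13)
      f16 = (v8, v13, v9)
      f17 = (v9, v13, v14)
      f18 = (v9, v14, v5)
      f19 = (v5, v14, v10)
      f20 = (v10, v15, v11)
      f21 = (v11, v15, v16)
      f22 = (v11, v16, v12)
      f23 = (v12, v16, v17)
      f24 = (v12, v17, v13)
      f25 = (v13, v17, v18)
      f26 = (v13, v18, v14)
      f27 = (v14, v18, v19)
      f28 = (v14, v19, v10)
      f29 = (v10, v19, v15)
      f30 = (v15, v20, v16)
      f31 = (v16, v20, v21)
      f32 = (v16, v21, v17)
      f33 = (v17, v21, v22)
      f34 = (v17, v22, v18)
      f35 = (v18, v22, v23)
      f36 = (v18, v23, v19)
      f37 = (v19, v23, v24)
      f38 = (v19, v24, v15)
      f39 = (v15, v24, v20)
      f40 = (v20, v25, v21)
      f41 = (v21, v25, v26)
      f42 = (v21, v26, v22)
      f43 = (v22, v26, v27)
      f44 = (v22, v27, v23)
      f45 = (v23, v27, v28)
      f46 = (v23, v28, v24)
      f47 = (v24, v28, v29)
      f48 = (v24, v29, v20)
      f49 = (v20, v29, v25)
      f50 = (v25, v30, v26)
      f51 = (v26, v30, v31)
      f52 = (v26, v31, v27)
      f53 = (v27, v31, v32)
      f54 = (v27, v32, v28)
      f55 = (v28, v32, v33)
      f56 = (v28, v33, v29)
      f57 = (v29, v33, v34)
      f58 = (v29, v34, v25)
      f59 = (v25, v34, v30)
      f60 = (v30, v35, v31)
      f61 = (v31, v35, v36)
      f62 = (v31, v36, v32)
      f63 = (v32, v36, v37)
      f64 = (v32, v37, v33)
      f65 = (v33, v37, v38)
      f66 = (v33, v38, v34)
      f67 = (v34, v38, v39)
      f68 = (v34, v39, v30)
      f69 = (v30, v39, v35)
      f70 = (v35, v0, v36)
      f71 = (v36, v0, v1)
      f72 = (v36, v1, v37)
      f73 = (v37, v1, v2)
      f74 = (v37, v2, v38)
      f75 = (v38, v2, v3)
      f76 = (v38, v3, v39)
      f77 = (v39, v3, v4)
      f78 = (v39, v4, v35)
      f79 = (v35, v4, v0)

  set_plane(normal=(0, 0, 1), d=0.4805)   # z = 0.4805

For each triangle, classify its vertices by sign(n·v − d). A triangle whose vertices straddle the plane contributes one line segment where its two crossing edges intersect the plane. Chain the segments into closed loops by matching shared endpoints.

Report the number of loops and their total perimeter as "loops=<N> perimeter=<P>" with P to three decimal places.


Straddling triangles (32 of 80):
  (v0,v5,v1) [--+] → (1.87084, 0.531282, 0.4805)–(2.09092, 0, 0.4805)  len=0.5751
  (v1,v5,v6) [+-+] → (1.87084, 0.531282, 0.4805)–(1.47851, 1.47851, 0.4805)  len=1.0253
  (v1,v6,v2) [++-] → (1.16772, 0.265276, 0.4805)–(1.27759, 0, 0.4805)  len=0.2871
  (v2,v6,v7) [-+-] → (1.16772, 0.265276, 0.4805)–(0.903371, 0.903371, 0.4805)  len=0.6907
  (v5,v10,v6) [--+] → (0.947228, 1.69859, 0.4805)–(1.47851, 1.47851, 0.4805)  len=0.5751
  (v6,v10,v11) [+-+] → (0.947228, 1.69859, 0.4805)–(0, 2.09092, 0.4805)  len=1.0253
  (v6,v11,v7) [++-] → (0.638095, 1.01324, 0.4805)–(0.903371, 0.903371, 0.4805)  len=0.2871
  (v7,v11,v12) [-+-] → (0.638095, 1.01324, 0.4805)–(0, 1.27759, 0.4805)  len=0.6907
  (v10,v15,v11) [--+] → (-0.531282, 1.87084, 0.4805)–(0, 2.09092, 0.4805)  len=0.5751
  (v11,v15,v16) [+-+] → (-0.531282, 1.87084, 0.4805)–(-1.47851, 1.47851, 0.4805)  len=1.0253
  (v11,v16,v12) [++-] → (-0.265276, 1.16772, 0.4805)–(0, 1.27759, 0.4805)  len=0.2871
  (v12,v16,v17) [-+-] → (-0.265276, 1.16772, 0.4805)–(-0.903371, 0.903371, 0.4805)  len=0.6907
  (v15,v20,v16) [--+] → (-1.69859, 0.947228, 0.4805)–(-1.47851, 1.47851, 0.4805)  len=0.5751
  (v16,v20,v21) [+-+] → (-1.69859, 0.947228, 0.4805)–(-2.09092, 0, 0.4805)  len=1.0253
  (v16,v21,v17) [++-] → (-1.01324, 0.638095, 0.4805)–(-0.903371, 0.903371, 0.4805)  len=0.2871
  (v17,v21,v22) [-+-] → (-1.01324, 0.638095, 0.4805)–(-1.27759, 0, 0.4805)  len=0.6907
  (v20,v25,v21) [--+] → (-1.87084, -0.531282, 0.4805)–(-2.09092, 0, 0.4805)  len=0.5751
  (v21,v25,v26) [+-+] → (-1.87084, -0.531282, 0.4805)–(-1.47851, -1.47851, 0.4805)  len=1.0253
  (v21,v26,v22) [++-] → (-1.16772, -0.265276, 0.4805)–(-1.27759, 0, 0.4805)  len=0.2871
  (v22,v26,v27) [-+-] → (-1.16772, -0.265276, 0.4805)–(-0.903371, -0.903371, 0.4805)  len=0.6907
  (v25,v30,v26) [--+] → (-0.947228, -1.69859, 0.4805)–(-1.47851, -1.47851, 0.4805)  len=0.5751
  (v26,v30,v31) [+-+] → (-0.947228, -1.69859, 0.4805)–(0, -2.09092, 0.4805)  len=1.0253
  (v26,v31,v27) [++-] → (-0.638095, -1.01324, 0.4805)–(-0.903371, -0.903371, 0.4805)  len=0.2871
  (v27,v31,v32) [-+-] → (-0.638095, -1.01324, 0.4805)–(0, -1.27759, 0.4805)  len=0.6907
  (v30,v35,v31) [--+] → (0.531282, -1.87084, 0.4805)–(0, -2.09092, 0.4805)  len=0.5751
  (v31,v35,v36) [+-+] → (0.531282, -1.87084, 0.4805)–(1.47851, -1.47851, 0.4805)  len=1.0253
  (v31,v36,v32) [++-] → (0.265276, -1.16772, 0.4805)–(0, -1.27759, 0.4805)  len=0.2871
  (v32,v36,v37) [-+-] → (0.265276, -1.16772, 0.4805)–(0.903371, -0.903371, 0.4805)  len=0.6907
  (v35,v0,v36) [--+] → (1.69859, -0.947228, 0.4805)–(1.47851, -1.47851, 0.4805)  len=0.5751
  (v36,v0,v1) [+-+] → (1.69859, -0.947228, 0.4805)–(2.09092, 0, 0.4805)  len=1.0253
  (v36,v1,v37) [++-] → (1.01324, -0.638095, 0.4805)–(0.903371, -0.903371, 0.4805)  len=0.2871
  (v37,v1,v2) [-+-] → (1.01324, -0.638095, 0.4805)–(1.27759, 0, 0.4805)  len=0.6907

Chained into 2 loop(s):
  loop 1: 16 segments, perimeter = 12.8026
  loop 2: 16 segments, perimeter = 7.8225
Total perimeter = 20.625

loops=2 perimeter=20.625


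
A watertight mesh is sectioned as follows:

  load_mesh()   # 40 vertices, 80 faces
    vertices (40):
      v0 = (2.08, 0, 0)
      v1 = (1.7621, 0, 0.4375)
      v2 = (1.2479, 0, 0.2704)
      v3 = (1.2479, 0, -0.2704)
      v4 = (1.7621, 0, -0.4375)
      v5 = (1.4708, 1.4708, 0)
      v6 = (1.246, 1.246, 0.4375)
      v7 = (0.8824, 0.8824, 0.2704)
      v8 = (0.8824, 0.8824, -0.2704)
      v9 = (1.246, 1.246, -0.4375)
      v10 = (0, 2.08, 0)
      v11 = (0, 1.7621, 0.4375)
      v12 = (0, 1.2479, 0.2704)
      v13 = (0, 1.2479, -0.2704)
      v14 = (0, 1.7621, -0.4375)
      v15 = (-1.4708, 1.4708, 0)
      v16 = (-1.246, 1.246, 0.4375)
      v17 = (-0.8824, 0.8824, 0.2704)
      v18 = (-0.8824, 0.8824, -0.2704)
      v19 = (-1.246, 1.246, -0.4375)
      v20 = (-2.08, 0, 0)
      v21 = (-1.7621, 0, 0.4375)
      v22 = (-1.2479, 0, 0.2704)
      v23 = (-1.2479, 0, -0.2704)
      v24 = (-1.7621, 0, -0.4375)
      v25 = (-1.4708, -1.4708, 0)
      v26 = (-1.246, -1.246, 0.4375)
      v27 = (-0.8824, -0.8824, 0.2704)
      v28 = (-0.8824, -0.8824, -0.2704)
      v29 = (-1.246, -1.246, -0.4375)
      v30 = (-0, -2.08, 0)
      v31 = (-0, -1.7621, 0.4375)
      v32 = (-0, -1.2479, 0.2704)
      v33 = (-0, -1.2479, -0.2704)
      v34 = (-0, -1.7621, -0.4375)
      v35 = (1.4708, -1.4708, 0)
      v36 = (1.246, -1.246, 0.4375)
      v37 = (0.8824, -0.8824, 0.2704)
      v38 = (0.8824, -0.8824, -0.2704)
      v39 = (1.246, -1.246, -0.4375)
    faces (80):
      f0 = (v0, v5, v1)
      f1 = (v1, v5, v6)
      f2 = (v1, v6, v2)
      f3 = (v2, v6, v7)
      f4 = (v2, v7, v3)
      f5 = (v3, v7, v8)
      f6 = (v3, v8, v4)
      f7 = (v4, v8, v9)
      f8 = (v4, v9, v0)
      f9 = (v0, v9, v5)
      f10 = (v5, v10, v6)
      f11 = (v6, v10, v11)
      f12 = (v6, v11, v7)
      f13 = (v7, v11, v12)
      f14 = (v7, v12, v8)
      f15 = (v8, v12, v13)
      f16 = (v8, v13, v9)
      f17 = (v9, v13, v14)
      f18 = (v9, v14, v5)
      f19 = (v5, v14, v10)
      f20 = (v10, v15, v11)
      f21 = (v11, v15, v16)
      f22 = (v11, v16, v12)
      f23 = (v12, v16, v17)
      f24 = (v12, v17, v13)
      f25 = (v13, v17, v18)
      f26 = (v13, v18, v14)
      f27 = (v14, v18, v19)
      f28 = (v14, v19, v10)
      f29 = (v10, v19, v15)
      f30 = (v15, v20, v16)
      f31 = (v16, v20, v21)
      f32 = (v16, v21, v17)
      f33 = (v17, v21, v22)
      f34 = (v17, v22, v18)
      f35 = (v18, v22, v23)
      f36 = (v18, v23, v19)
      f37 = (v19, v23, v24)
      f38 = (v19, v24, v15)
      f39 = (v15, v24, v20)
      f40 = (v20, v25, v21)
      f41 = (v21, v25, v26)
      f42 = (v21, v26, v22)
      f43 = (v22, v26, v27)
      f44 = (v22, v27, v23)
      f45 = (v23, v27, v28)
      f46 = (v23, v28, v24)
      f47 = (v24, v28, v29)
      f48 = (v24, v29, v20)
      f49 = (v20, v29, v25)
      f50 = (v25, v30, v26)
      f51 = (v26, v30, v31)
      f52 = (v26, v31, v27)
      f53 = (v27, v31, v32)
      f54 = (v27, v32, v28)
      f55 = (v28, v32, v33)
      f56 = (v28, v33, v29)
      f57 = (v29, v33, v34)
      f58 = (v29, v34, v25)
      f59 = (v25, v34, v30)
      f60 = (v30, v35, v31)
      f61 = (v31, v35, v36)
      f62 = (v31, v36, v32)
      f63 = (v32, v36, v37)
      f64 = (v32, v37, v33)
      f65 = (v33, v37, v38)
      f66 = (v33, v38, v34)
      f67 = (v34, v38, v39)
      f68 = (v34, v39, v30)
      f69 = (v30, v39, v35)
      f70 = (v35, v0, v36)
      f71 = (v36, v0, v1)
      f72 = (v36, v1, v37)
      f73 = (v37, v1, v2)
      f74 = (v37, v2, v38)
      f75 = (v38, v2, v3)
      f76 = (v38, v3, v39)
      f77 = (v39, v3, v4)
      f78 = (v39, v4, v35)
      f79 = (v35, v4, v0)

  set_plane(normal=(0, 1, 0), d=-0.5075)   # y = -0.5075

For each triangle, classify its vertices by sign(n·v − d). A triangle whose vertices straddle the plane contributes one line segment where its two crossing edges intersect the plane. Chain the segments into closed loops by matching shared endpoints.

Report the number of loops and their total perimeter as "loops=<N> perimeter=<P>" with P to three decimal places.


Straddling triangles (20 of 80):
  (v20,v25,v21) [+-+] → (-1.8698, -0.5075, 0)–(-1.66159, -0.5075, 0.28654)  len=0.3542
  (v21,v25,v26) [+--] → (-1.66159, -0.5075, 0.28654)–(-1.55189, -0.5075, 0.4375)  len=0.1866
  (v21,v26,v22) [+-+] → (-1.55189, -0.5075, 0.4375)–(-1.24713, -0.5075, 0.33846)  len=0.3205
  (v22,v26,v27) [+--] → (-1.24713, -0.5075, 0.33846)–(-1.03769, -0.5075, 0.2704)  len=0.2202
  (v22,v27,v23) [+-+] → (-1.03769, -0.5075, 0.2704)–(-1.03769, -0.5075, 0.0406335)  len=0.2298
  (v23,v27,v28) [+--] → (-1.03769, -0.5075, 0.0406335)–(-1.03769, -0.5075, -0.2704)  len=0.3110
  (v23,v28,v24) [+-+] → (-1.03769, -0.5075, -0.2704)–(-1.25615, -0.5075, -0.341395)  len=0.2297
  (v24,v28,v29) [+--] → (-1.25615, -0.5075, -0.341395)–(-1.55189, -0.5075, -0.4375)  len=0.3110
  (v24,v29,v20) [+-+] → (-1.55189, -0.5075, -0.4375)–(-1.74031, -0.5075, -0.178195)  len=0.3205
  (v20,v29,v25) [+--] → (-1.74031, -0.5075, -0.178195)–(-1.8698, -0.5075, 0)  len=0.2203
  (v35,v0,v36) [-+-] → (1.8698, -0.5075, 0)–(1.74031, -0.5075, 0.178195)  len=0.2203
  (v36,v0,v1) [-++] → (1.74031, -0.5075, 0.178195)–(1.55189, -0.5075, 0.4375)  len=0.3205
  (v36,v1,v37) [-+-] → (1.55189, -0.5075, 0.4375)–(1.25615, -0.5075, 0.341395)  len=0.3110
  (v37,v1,v2) [-++] → (1.25615, -0.5075, 0.341395)–(1.03769, -0.5075, 0.2704)  len=0.2297
  (v37,v2,v38) [-+-] → (1.03769, -0.5075, 0.2704)–(1.03769, -0.5075, -0.0406335)  len=0.3110
  (v38,v2,v3) [-++] → (1.03769, -0.5075, -0.0406335)–(1.03769, -0.5075, -0.2704)  len=0.2298
  (v38,v3,v39) [-+-] → (1.03769, -0.5075, -0.2704)–(1.24713, -0.5075, -0.33846)  len=0.2202
  (v39,v3,v4) [-++] → (1.24713, -0.5075, -0.33846)–(1.55189, -0.5075, -0.4375)  len=0.3205
  (v39,v4,v35) [-+-] → (1.55189, -0.5075, -0.4375)–(1.66159, -0.5075, -0.28654)  len=0.1866
  (v35,v4,v0) [-++] → (1.66159, -0.5075, -0.28654)–(1.8698, -0.5075, 0)  len=0.3542

Chained into 2 loop(s):
  loop 1: 10 segments, perimeter = 2.7038
  loop 2: 10 segments, perimeter = 2.7038
Total perimeter = 5.408

loops=2 perimeter=5.408


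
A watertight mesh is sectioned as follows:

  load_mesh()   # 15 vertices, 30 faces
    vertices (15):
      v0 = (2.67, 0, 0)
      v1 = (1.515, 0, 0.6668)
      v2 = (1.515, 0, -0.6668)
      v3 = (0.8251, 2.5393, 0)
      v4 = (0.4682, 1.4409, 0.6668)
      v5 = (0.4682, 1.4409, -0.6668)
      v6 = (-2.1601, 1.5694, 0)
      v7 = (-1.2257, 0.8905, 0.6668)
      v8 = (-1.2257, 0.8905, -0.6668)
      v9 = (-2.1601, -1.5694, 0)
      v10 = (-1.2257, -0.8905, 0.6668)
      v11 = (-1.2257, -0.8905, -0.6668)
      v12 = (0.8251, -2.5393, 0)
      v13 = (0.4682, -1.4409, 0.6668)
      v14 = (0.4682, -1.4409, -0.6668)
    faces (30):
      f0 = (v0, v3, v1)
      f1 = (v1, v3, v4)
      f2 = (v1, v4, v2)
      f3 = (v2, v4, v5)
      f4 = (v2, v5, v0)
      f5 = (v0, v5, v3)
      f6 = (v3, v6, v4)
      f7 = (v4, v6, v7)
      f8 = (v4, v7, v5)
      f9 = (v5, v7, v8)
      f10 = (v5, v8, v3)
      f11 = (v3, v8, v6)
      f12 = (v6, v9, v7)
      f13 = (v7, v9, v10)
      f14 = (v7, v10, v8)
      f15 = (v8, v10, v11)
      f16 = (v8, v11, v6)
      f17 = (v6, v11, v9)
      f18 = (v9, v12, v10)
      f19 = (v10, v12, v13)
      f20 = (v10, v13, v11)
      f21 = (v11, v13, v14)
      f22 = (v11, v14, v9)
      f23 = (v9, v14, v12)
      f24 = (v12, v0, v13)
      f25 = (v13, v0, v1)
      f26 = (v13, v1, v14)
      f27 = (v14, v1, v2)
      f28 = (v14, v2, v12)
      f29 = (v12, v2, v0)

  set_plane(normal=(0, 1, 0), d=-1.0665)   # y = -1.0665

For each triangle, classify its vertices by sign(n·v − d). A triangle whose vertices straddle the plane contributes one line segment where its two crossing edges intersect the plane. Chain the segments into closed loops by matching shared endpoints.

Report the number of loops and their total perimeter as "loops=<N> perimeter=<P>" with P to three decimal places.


Straddling triangles (14 of 30):
  (v6,v9,v7) [+-+] → (-2.1601, -1.0665, 0)–(-1.96907, -1.0665, 0.13632)  len=0.2347
  (v7,v9,v10) [+-+] → (-1.96907, -1.0665, 0.13632)–(-1.46794, -1.0665, 0.493937)  len=0.6157
  (v6,v11,v9) [++-] → (-1.46794, -1.0665, -0.493937)–(-2.1601, -1.0665, 0)  len=0.8503
  (v9,v12,v10) [--+] → (-1.00679, -1.0665, 0.595623)–(-1.46794, -1.0665, 0.493937)  len=0.4722
  (v10,v12,v13) [+--] → (-1.00679, -1.0665, 0.595623)–(-0.684046, -1.0665, 0.6668)  len=0.3305
  (v10,v13,v11) [+-+] → (-0.684046, -1.0665, 0.6668)–(-0.684046, -1.0665, -0.240358)  len=0.9072
  (v11,v13,v14) [+--] → (-0.684046, -1.0665, -0.240358)–(-0.684046, -1.0665, -0.6668)  len=0.4264
  (v11,v14,v9) [+--] → (-0.684046, -1.0665, -0.6668)–(-1.46794, -1.0665, -0.493937)  len=0.8027
  (v12,v0,v13) [-+-] → (1.89515, -1.0665, 0)–(1.04031, -1.0665, 0.49354)  len=0.9871
  (v13,v0,v1) [-++] → (1.04031, -1.0665, 0.49354)–(0.740198, -1.0665, 0.6668)  len=0.3465
  (v13,v1,v14) [-+-] → (0.740198, -1.0665, 0.6668)–(0.740198, -1.0665, -0.320281)  len=0.9871
  (v14,v1,v2) [-++] → (0.740198, -1.0665, -0.320281)–(0.740198, -1.0665, -0.6668)  len=0.3465
  (v14,v2,v12) [-+-] → (0.740198, -1.0665, -0.6668)–(1.22524, -1.0665, -0.386746)  len=0.5601
  (v12,v2,v0) [-++] → (1.22524, -1.0665, -0.386746)–(1.89515, -1.0665, 0)  len=0.7735

Chained into 2 loop(s):
  loop 1: 8 segments, perimeter = 4.6397
  loop 2: 6 segments, perimeter = 4.0008
Total perimeter = 8.641

loops=2 perimeter=8.641


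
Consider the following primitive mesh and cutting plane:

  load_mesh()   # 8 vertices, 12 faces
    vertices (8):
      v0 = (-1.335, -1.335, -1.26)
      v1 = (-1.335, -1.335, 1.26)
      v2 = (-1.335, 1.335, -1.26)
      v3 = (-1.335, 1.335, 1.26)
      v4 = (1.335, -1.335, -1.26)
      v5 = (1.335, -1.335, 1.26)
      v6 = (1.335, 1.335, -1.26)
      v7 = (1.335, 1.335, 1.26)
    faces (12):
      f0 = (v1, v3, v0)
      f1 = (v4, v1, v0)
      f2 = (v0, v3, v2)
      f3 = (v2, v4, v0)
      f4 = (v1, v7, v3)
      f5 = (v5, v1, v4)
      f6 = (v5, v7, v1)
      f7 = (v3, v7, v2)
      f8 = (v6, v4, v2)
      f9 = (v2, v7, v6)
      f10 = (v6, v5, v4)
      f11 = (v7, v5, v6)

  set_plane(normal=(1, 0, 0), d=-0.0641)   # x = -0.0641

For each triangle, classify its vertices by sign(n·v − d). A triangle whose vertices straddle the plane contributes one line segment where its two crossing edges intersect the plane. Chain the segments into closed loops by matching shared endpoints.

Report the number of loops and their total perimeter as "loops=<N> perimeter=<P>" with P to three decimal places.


loops=1 perimeter=10.380

Straddling triangles (8 of 12):
  (v4,v1,v0) [+--] → (-0.0641, -1.335, 0.0604989)–(-0.0641, -1.335, -1.26)  len=1.3205
  (v2,v4,v0) [-+-] → (-0.0641, 0.0641, -1.26)–(-0.0641, -1.335, -1.26)  len=1.3991
  (v1,v7,v3) [-+-] → (-0.0641, -0.0641, 1.26)–(-0.0641, 1.335, 1.26)  len=1.3991
  (v5,v1,v4) [+-+] → (-0.0641, -1.335, 1.26)–(-0.0641, -1.335, 0.0604989)  len=1.1995
  (v5,v7,v1) [++-] → (-0.0641, -0.0641, 1.26)–(-0.0641, -1.335, 1.26)  len=1.2709
  (v3,v7,v2) [-+-] → (-0.0641, 1.335, 1.26)–(-0.0641, 1.335, -0.0604989)  len=1.3205
  (v6,v4,v2) [++-] → (-0.0641, 0.0641, -1.26)–(-0.0641, 1.335, -1.26)  len=1.2709
  (v2,v7,v6) [-++] → (-0.0641, 1.335, -0.0604989)–(-0.0641, 1.335, -1.26)  len=1.1995

Chained into 1 loop(s):
  loop 1: 8 segments, perimeter = 10.3800
Total perimeter = 10.380


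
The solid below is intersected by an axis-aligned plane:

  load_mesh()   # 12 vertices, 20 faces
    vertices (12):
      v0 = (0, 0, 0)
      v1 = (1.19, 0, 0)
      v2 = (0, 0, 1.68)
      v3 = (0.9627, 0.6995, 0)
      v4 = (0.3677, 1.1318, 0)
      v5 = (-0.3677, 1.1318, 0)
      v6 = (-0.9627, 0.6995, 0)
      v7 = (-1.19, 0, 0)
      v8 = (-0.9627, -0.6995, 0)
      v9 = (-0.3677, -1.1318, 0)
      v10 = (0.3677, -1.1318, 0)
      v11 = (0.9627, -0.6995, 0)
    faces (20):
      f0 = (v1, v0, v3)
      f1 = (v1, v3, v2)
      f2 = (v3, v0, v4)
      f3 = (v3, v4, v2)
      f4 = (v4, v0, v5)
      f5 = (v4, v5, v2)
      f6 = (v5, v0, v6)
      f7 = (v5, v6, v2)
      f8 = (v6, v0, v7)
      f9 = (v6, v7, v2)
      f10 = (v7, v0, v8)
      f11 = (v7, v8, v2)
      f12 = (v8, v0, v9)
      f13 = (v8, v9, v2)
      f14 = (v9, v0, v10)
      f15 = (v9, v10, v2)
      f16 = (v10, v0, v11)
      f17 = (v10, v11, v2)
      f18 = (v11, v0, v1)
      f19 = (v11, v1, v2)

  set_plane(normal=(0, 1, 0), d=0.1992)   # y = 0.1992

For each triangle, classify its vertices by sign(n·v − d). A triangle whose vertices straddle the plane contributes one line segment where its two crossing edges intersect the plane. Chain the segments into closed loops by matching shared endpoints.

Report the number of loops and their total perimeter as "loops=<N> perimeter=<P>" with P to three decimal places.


Straddling triangles (10 of 20):
  (v1,v0,v3) [--+] → (0.274153, 0.1992, 0)–(1.12527, 0.1992, 0)  len=0.8511
  (v1,v3,v2) [-+-] → (1.12527, 0.1992, 0)–(0.274153, 0.1992, 1.20158)  len=1.4725
  (v3,v0,v4) [+-+] → (0.274153, 0.1992, 0)–(0.0647162, 0.1992, 0)  len=0.2094
  (v3,v4,v2) [++-] → (0.0647162, 0.1992, 1.38432)–(0.274153, 0.1992, 1.20158)  len=0.2780
  (v4,v0,v5) [+-+] → (0.0647162, 0.1992, 0)–(-0.0647162, 0.1992, 0)  len=0.1294
  (v4,v5,v2) [++-] → (-0.0647162, 0.1992, 1.38432)–(0.0647162, 0.1992, 1.38432)  len=0.1294
  (v5,v0,v6) [+-+] → (-0.0647162, 0.1992, 0)–(-0.274153, 0.1992, 0)  len=0.2094
  (v5,v6,v2) [++-] → (-0.274153, 0.1992, 1.20158)–(-0.0647162, 0.1992, 1.38432)  len=0.2780
  (v6,v0,v7) [+--] → (-0.274153, 0.1992, 0)–(-1.12527, 0.1992, 0)  len=0.8511
  (v6,v7,v2) [+--] → (-1.12527, 0.1992, 0)–(-0.274153, 0.1992, 1.20158)  len=1.4725

Chained into 1 loop(s):
  loop 1: 10 segments, perimeter = 5.8808
Total perimeter = 5.881

loops=1 perimeter=5.881


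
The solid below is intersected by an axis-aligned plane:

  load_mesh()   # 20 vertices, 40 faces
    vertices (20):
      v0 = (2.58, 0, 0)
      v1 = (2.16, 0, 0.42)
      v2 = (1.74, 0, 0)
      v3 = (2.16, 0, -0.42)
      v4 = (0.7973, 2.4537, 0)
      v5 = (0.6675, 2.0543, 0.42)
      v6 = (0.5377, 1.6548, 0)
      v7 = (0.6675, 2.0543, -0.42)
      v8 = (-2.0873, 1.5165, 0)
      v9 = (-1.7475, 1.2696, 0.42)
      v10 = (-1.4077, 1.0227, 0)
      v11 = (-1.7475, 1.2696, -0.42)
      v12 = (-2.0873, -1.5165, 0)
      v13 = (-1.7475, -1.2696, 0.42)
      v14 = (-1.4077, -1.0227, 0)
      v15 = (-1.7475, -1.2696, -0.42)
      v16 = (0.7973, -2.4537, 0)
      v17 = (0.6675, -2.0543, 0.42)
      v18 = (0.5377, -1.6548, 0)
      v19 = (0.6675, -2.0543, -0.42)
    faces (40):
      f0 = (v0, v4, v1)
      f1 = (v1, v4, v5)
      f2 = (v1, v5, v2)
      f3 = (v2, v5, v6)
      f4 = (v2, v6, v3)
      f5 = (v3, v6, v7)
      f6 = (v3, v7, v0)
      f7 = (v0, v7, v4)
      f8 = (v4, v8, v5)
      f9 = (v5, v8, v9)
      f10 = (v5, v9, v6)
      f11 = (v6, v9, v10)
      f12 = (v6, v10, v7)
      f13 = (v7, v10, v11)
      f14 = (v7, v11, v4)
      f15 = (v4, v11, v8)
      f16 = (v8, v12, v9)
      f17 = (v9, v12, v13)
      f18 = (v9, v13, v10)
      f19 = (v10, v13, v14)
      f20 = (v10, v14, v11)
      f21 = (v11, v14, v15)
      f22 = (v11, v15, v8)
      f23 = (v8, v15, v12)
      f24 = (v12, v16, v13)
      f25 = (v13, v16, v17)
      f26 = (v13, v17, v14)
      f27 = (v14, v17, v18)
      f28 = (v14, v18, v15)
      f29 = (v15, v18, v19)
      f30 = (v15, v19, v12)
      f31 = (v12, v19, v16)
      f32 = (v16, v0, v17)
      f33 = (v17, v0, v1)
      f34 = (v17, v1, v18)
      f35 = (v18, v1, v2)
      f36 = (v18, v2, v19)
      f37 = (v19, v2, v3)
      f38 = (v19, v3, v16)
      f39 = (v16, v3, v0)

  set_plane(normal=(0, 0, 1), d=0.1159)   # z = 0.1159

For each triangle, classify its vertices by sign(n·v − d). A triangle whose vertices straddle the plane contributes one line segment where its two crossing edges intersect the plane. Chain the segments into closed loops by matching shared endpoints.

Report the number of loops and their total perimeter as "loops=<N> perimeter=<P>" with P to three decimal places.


loops=2 perimeter=25.392

Straddling triangles (20 of 40):
  (v0,v4,v1) [--+] → (1.17334, 1.7766, 0.1159)–(2.4641, 0, 0.1159)  len=2.1960
  (v1,v4,v5) [+-+] → (1.17334, 1.7766, 0.1159)–(0.761481, 2.34348, 0.1159)  len=0.7007
  (v1,v5,v2) [++-] → (1.44404, 0.566889, 0.1159)–(1.8559, 0, 0.1159)  len=0.7007
  (v2,v5,v6) [-+-] → (1.44404, 0.566889, 0.1159)–(0.573519, 1.76504, 0.1159)  len=1.4810
  (v4,v8,v5) [--+] → (-1.32711, 1.66491, 0.1159)–(0.761481, 2.34348, 0.1159)  len=2.1961
  (v5,v8,v9) [+-+] → (-1.32711, 1.66491, 0.1159)–(-1.99353, 1.44837, 0.1159)  len=0.7007
  (v5,v9,v6) [++-] → (-0.0929064, 1.5485, 0.1159)–(0.573519, 1.76504, 0.1159)  len=0.7007
  (v6,v9,v10) [-+-] → (-0.0929064, 1.5485, 0.1159)–(-1.50147, 1.09083, 0.1159)  len=1.4811
  (v8,v12,v9) [--+] → (-1.99353, -0.747669, 0.1159)–(-1.99353, 1.44837, 0.1159)  len=2.1960
  (v9,v12,v13) [+-+] → (-1.99353, -0.747669, 0.1159)–(-1.99353, -1.44837, 0.1159)  len=0.7007
  (v9,v13,v10) [++-] → (-1.50147, 0.390134, 0.1159)–(-1.50147, 1.09083, 0.1159)  len=0.7007
  (v10,v13,v14) [-+-] → (-1.50147, 0.390134, 0.1159)–(-1.50147, -1.09083, 0.1159)  len=1.4810
  (v12,v16,v13) [--+] → (0.0950564, -2.12694, 0.1159)–(-1.99353, -1.44837, 0.1159)  len=2.1961
  (v13,v16,v17) [+-+] → (0.0950564, -2.12694, 0.1159)–(0.761481, -2.34348, 0.1159)  len=0.7007
  (v13,v17,v14) [++-] → (-0.835044, -1.30737, 0.1159)–(-1.50147, -1.09083, 0.1159)  len=0.7007
  (v14,v17,v18) [-+-] → (-0.835044, -1.30737, 0.1159)–(0.573519, -1.76504, 0.1159)  len=1.4811
  (v16,v0,v17) [--+] → (2.05224, -0.566889, 0.1159)–(0.761481, -2.34348, 0.1159)  len=2.1960
  (v17,v0,v1) [+-+] → (2.05224, -0.566889, 0.1159)–(2.4641, 0, 0.1159)  len=0.7007
  (v17,v1,v18) [++-] → (0.985378, -1.19815, 0.1159)–(0.573519, -1.76504, 0.1159)  len=0.7007
  (v18,v1,v2) [-+-] → (0.985378, -1.19815, 0.1159)–(1.8559, 0, 0.1159)  len=1.4810

Chained into 2 loop(s):
  loop 1: 10 segments, perimeter = 14.4837
  loop 2: 10 segments, perimeter = 10.9086
Total perimeter = 25.392
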